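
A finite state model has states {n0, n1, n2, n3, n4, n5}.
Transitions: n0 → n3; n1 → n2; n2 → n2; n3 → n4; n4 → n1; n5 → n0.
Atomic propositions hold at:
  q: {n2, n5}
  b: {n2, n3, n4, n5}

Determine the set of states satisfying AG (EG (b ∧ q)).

{n2}

Sat(b ∧ q) = {n2, n5}
EG (b ∧ q): greatest fixpoint, start Z0 = {n2, n5}, keep only states in Sat with some successor in Z. Z1 = {n2}; fixed.
Sat(EG (b ∧ q)) = {n2}
AG (EG (b ∧ q)): greatest fixpoint, start Z0 = {n2}, keep only states in Sat with every successor in Z. Already a fixed point.
Sat(AG (EG (b ∧ q))) = {n2}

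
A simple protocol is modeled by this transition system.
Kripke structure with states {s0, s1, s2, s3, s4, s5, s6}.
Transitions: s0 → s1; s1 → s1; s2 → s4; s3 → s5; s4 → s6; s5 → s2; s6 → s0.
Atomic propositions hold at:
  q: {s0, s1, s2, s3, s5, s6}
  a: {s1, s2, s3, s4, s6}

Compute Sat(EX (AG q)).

AG q: greatest fixpoint, start Z0 = {s0, s1, s2, s3, s5, s6}, keep only states in Sat with every successor in Z. Z1 = {s0, s1, s3, s5, s6}; Z2 = {s0, s1, s3, s6}; Z3 = {s0, s1, s6}; fixed.
Sat(AG q) = {s0, s1, s6}
Sat(EX (AG q)) = {s : some successor in {s0, s1, s6}} = {s0, s1, s4, s6}

{s0, s1, s4, s6}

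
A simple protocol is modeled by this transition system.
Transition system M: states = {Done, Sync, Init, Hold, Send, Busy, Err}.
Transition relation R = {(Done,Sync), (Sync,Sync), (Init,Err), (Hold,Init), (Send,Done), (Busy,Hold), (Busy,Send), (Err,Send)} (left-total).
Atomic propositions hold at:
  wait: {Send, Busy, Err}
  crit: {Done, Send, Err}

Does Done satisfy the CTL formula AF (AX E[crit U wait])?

No

E[crit U wait]: least fixpoint, start Z0 = Sat(wait) = {Send, Busy, Err}, add states in Sat(crit) with some successor in Z. Already a fixed point.
Sat(E[crit U wait]) = {Send, Busy, Err}
Sat(AX E[crit U wait]) = {s : every successor in {Send, Busy, Err}} = {Init, Err}
AF (AX E[crit U wait]): least fixpoint, start Z0 = {Init, Err}, add states with every successor in Z. Z1 = {Init, Hold, Err}; fixed.
Sat(AF (AX E[crit U wait])) = {Init, Hold, Err}
Done ∉ Sat(AF (AX E[crit U wait])) = {Init, Hold, Err}, so the formula does not hold at Done.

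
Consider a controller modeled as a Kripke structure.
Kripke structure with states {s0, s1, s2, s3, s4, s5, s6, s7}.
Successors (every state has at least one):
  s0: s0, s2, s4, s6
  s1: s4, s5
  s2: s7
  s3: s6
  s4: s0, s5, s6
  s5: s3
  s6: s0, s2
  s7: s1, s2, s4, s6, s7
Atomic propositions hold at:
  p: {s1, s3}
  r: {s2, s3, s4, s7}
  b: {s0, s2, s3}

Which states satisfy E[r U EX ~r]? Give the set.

{s0, s1, s2, s3, s4, s6, s7}

Sat(~r) = {s0, s1, s5, s6}
Sat(EX ~r) = {s : some successor in {s0, s1, s5, s6}} = {s0, s1, s3, s4, s6, s7}
E[r U EX ~r]: least fixpoint, start Z0 = Sat(EX ~r) = {s0, s1, s3, s4, s6, s7}, add states in Sat(r) with some successor in Z. Z1 = {s0, s1, s2, s3, s4, s6, s7}; fixed.
Sat(E[r U EX ~r]) = {s0, s1, s2, s3, s4, s6, s7}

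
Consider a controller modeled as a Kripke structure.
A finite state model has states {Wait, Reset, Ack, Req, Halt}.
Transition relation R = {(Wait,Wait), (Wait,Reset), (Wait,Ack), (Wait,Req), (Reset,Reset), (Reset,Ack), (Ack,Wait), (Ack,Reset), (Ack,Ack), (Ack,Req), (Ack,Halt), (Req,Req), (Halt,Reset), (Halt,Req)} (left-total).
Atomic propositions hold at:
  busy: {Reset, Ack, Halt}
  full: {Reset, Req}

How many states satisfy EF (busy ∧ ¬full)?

Sat(¬full) = {Wait, Ack, Halt}
Sat(busy ∧ ¬full) = {Ack, Halt}
EF (busy ∧ ¬full): least fixpoint, start Z0 = {Ack, Halt}, add states with some successor in Z. Z1 = {Wait, Reset, Ack, Halt}; fixed.
Sat(EF (busy ∧ ¬full)) = {Wait, Reset, Ack, Halt}
|Sat(EF (busy ∧ ¬full))| = |{Wait, Reset, Ack, Halt}| = 4.

4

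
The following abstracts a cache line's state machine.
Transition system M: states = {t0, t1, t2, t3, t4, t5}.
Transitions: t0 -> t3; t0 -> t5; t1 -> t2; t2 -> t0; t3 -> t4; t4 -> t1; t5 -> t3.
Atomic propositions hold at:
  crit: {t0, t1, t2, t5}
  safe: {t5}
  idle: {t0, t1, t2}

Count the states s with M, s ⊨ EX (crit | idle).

4

Sat(crit | idle) = {t0, t1, t2, t5}
Sat(EX (crit | idle)) = {s : some successor in {t0, t1, t2, t5}} = {t0, t1, t2, t4}
|Sat(EX (crit | idle))| = |{t0, t1, t2, t4}| = 4.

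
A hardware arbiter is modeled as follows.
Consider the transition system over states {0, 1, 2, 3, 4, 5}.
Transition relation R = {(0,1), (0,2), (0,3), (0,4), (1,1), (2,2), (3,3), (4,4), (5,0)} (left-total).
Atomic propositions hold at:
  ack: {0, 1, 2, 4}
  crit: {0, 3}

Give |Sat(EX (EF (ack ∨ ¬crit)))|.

Sat(¬crit) = {1, 2, 4, 5}
Sat(ack ∨ ¬crit) = {0, 1, 2, 4, 5}
EF (ack ∨ ¬crit): least fixpoint, start Z0 = {0, 1, 2, 4, 5}, add states with some successor in Z. Already a fixed point.
Sat(EF (ack ∨ ¬crit)) = {0, 1, 2, 4, 5}
Sat(EX (EF (ack ∨ ¬crit))) = {s : some successor in {0, 1, 2, 4, 5}} = {0, 1, 2, 4, 5}
|Sat(EX (EF (ack ∨ ¬crit)))| = |{0, 1, 2, 4, 5}| = 5.

5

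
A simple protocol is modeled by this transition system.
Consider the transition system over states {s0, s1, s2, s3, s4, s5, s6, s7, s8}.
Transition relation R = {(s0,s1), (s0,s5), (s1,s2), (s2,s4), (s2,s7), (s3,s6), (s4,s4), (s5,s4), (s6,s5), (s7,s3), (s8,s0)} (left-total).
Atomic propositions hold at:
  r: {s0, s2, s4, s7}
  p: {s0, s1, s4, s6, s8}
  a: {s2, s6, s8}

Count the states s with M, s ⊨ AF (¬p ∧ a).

2

Sat(¬p) = {s2, s3, s5, s7}
Sat(¬p ∧ a) = {s2}
AF (¬p ∧ a): least fixpoint, start Z0 = {s2}, add states with every successor in Z. Z1 = {s1, s2}; fixed.
Sat(AF (¬p ∧ a)) = {s1, s2}
|Sat(AF (¬p ∧ a))| = |{s1, s2}| = 2.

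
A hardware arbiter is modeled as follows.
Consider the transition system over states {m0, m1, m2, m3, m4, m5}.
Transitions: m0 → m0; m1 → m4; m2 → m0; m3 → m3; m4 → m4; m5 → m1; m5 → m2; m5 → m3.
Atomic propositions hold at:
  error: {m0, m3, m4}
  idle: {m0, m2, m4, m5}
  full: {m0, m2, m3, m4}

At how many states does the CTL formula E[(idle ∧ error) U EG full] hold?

Sat(idle ∧ error) = {m0, m4}
EG full: greatest fixpoint, start Z0 = {m0, m2, m3, m4}, keep only states in Sat with some successor in Z. Already a fixed point.
Sat(EG full) = {m0, m2, m3, m4}
E[(idle ∧ error) U EG full]: least fixpoint, start Z0 = Sat(EG full) = {m0, m2, m3, m4}, add states in Sat(idle ∧ error) with some successor in Z. Already a fixed point.
Sat(E[(idle ∧ error) U EG full]) = {m0, m2, m3, m4}
|Sat(E[(idle ∧ error) U EG full])| = |{m0, m2, m3, m4}| = 4.

4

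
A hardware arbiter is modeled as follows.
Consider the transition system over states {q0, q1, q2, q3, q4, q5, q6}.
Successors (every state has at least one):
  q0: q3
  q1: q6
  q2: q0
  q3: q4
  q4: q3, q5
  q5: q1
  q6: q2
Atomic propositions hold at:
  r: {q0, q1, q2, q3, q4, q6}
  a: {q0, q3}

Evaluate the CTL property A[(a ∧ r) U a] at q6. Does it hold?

Sat(a ∧ r) = {q0, q3}
A[(a ∧ r) U a]: least fixpoint, start Z0 = Sat(a) = {q0, q3}, add states in Sat(a ∧ r) with every successor in Z. Already a fixed point.
Sat(A[(a ∧ r) U a]) = {q0, q3}
q6 ∉ Sat(A[(a ∧ r) U a]) = {q0, q3}, so the formula does not hold at q6.

No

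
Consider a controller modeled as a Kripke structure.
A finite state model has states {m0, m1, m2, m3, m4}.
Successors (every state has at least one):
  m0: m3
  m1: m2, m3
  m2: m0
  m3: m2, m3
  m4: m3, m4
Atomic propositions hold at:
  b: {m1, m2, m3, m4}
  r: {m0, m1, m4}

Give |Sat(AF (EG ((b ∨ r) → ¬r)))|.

Sat(b ∨ r) = {m0, m1, m2, m3, m4}
Sat(¬r) = {m2, m3}
Sat((b ∨ r) → ¬r) = {m2, m3}
EG ((b ∨ r) → ¬r): greatest fixpoint, start Z0 = {m2, m3}, keep only states in Sat with some successor in Z. Z1 = {m3}; fixed.
Sat(EG ((b ∨ r) → ¬r)) = {m3}
AF (EG ((b ∨ r) → ¬r)): least fixpoint, start Z0 = {m3}, add states with every successor in Z. Z1 = {m0, m3}; Z2 = {m0, m2, m3}; Z3 = {m0, m1, m2, m3}; fixed.
Sat(AF (EG ((b ∨ r) → ¬r))) = {m0, m1, m2, m3}
|Sat(AF (EG ((b ∨ r) → ¬r)))| = |{m0, m1, m2, m3}| = 4.

4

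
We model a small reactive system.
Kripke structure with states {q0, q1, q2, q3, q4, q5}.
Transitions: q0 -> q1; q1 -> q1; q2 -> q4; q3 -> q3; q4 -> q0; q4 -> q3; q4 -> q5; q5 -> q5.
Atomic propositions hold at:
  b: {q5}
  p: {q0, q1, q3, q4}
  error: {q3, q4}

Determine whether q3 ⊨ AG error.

AG error: greatest fixpoint, start Z0 = {q3, q4}, keep only states in Sat with every successor in Z. Z1 = {q3}; fixed.
Sat(AG error) = {q3}
q3 ∈ Sat(AG error) = {q3}, so the formula holds at q3.

Yes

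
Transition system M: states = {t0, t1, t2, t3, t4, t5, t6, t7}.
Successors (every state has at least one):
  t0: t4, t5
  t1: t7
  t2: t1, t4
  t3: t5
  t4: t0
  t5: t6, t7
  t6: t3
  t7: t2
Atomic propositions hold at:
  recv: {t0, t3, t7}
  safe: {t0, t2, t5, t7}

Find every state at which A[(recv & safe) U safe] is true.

Sat(recv & safe) = {t0, t7}
A[(recv & safe) U safe]: least fixpoint, start Z0 = Sat(safe) = {t0, t2, t5, t7}, add states in Sat(recv & safe) with every successor in Z. Already a fixed point.
Sat(A[(recv & safe) U safe]) = {t0, t2, t5, t7}

{t0, t2, t5, t7}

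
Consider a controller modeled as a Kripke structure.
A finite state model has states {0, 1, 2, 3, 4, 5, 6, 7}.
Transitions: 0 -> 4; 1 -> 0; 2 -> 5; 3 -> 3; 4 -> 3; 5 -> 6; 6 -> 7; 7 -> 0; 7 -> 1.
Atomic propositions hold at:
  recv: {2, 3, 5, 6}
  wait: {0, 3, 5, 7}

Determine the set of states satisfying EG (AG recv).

AG recv: greatest fixpoint, start Z0 = {2, 3, 5, 6}, keep only states in Sat with every successor in Z. Z1 = {2, 3, 5}; Z2 = {2, 3}; Z3 = {3}; fixed.
Sat(AG recv) = {3}
EG (AG recv): greatest fixpoint, start Z0 = {3}, keep only states in Sat with some successor in Z. Already a fixed point.
Sat(EG (AG recv)) = {3}

{3}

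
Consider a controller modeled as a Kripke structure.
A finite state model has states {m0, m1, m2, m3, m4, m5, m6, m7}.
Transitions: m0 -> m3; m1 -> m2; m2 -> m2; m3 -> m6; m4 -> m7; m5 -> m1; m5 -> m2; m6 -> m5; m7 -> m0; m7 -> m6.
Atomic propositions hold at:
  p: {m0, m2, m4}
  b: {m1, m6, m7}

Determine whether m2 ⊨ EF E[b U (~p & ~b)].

No

Sat(~p) = {m1, m3, m5, m6, m7}
Sat(~b) = {m0, m2, m3, m4, m5}
Sat(~p & ~b) = {m3, m5}
E[b U (~p & ~b)]: least fixpoint, start Z0 = Sat((~p & ~b)) = {m3, m5}, add states in Sat(b) with some successor in Z. Z1 = {m3, m5, m6}; Z2 = {m3, m5, m6, m7}; fixed.
Sat(E[b U (~p & ~b)]) = {m3, m5, m6, m7}
EF E[b U (~p & ~b)]: least fixpoint, start Z0 = {m3, m5, m6, m7}, add states with some successor in Z. Z1 = {m0, m3, m4, m5, m6, m7}; fixed.
Sat(EF E[b U (~p & ~b)]) = {m0, m3, m4, m5, m6, m7}
m2 ∉ Sat(EF E[b U (~p & ~b)]) = {m0, m3, m4, m5, m6, m7}, so the formula does not hold at m2.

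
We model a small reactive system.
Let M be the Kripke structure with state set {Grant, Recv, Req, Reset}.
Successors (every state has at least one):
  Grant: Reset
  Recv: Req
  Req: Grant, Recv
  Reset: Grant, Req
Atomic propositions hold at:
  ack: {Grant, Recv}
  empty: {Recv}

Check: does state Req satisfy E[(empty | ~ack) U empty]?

Yes

Sat(~ack) = {Req, Reset}
Sat(empty | ~ack) = {Recv, Req, Reset}
E[(empty | ~ack) U empty]: least fixpoint, start Z0 = Sat(empty) = {Recv}, add states in Sat(empty | ~ack) with some successor in Z. Z1 = {Recv, Req}; Z2 = {Recv, Req, Reset}; fixed.
Sat(E[(empty | ~ack) U empty]) = {Recv, Req, Reset}
Req ∈ Sat(E[(empty | ~ack) U empty]) = {Recv, Req, Reset}, so the formula holds at Req.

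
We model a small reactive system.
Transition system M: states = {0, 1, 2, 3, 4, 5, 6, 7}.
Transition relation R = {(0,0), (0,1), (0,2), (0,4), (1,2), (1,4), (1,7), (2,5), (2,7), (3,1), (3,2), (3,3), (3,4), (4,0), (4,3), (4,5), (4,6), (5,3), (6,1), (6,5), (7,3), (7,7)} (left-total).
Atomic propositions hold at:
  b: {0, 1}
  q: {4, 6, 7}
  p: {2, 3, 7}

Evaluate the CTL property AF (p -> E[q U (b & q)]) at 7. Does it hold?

Sat(b & q) = ∅
E[q U (b & q)]: least fixpoint, start Z0 = Sat((b & q)) = ∅, add states in Sat(q) with some successor in Z. Already a fixed point.
Sat(E[q U (b & q)]) = ∅
Sat(p -> E[q U (b & q)]) = {0, 1, 4, 5, 6}
AF (p -> E[q U (b & q)]): least fixpoint, start Z0 = {0, 1, 4, 5, 6}, add states with every successor in Z. Already a fixed point.
Sat(AF (p -> E[q U (b & q)])) = {0, 1, 4, 5, 6}
7 ∉ Sat(AF (p -> E[q U (b & q)])) = {0, 1, 4, 5, 6}, so the formula does not hold at 7.

No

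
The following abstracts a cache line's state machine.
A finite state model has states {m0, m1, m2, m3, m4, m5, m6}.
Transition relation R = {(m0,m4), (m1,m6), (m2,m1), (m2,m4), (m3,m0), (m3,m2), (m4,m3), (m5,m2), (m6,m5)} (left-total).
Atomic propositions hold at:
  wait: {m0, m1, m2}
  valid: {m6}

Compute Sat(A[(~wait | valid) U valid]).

Sat(~wait) = {m3, m4, m5, m6}
Sat(~wait | valid) = {m3, m4, m5, m6}
A[(~wait | valid) U valid]: least fixpoint, start Z0 = Sat(valid) = {m6}, add states in Sat(~wait | valid) with every successor in Z. Already a fixed point.
Sat(A[(~wait | valid) U valid]) = {m6}

{m6}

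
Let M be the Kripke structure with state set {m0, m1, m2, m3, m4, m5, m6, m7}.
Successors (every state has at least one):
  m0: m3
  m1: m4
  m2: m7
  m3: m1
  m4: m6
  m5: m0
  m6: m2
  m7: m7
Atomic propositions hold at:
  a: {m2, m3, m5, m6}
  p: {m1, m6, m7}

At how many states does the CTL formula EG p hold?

EG p: greatest fixpoint, start Z0 = {m1, m6, m7}, keep only states in Sat with some successor in Z. Z1 = {m7}; fixed.
Sat(EG p) = {m7}
|Sat(EG p)| = |{m7}| = 1.

1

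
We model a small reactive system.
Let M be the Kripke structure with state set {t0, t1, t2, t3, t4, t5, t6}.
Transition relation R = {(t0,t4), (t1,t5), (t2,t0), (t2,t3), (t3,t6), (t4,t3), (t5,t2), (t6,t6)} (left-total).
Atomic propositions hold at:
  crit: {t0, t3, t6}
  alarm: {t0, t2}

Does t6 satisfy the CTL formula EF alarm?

No

EF alarm: least fixpoint, start Z0 = {t0, t2}, add states with some successor in Z. Z1 = {t0, t2, t5}; Z2 = {t0, t1, t2, t5}; fixed.
Sat(EF alarm) = {t0, t1, t2, t5}
t6 ∉ Sat(EF alarm) = {t0, t1, t2, t5}, so the formula does not hold at t6.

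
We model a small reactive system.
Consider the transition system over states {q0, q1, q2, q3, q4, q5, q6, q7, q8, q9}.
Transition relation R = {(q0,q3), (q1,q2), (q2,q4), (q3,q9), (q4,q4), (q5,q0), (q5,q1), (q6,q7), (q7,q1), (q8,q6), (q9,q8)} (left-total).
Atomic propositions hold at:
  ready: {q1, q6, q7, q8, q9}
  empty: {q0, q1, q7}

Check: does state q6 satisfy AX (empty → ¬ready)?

No

Sat(¬ready) = {q0, q2, q3, q4, q5}
Sat(empty → ¬ready) = {q0, q2, q3, q4, q5, q6, q8, q9}
Sat(AX (empty → ¬ready)) = {s : every successor in {q0, q2, q3, q4, q5, q6, q8, q9}} = {q0, q1, q2, q3, q4, q8, q9}
q6 ∉ Sat(AX (empty → ¬ready)) = {q0, q1, q2, q3, q4, q8, q9}, so the formula does not hold at q6.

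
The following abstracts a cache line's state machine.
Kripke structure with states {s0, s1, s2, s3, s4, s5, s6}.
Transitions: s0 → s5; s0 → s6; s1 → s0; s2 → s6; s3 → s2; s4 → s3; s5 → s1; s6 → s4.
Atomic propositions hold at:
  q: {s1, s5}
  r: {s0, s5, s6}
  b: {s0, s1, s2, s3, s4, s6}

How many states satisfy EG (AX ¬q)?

4

Sat(¬q) = {s0, s2, s3, s4, s6}
Sat(AX ¬q) = {s : every successor in {s0, s2, s3, s4, s6}} = {s1, s2, s3, s4, s6}
EG (AX ¬q): greatest fixpoint, start Z0 = {s1, s2, s3, s4, s6}, keep only states in Sat with some successor in Z. Z1 = {s2, s3, s4, s6}; fixed.
Sat(EG (AX ¬q)) = {s2, s3, s4, s6}
|Sat(EG (AX ¬q))| = |{s2, s3, s4, s6}| = 4.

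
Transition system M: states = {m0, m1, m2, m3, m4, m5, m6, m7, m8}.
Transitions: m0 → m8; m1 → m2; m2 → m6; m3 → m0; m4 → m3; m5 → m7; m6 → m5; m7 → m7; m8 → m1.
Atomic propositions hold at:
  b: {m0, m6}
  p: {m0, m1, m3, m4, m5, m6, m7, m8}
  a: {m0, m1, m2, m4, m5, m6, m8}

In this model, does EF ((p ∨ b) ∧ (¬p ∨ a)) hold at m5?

Sat(p ∨ b) = {m0, m1, m3, m4, m5, m6, m7, m8}
Sat(¬p) = {m2}
Sat(¬p ∨ a) = {m0, m1, m2, m4, m5, m6, m8}
Sat((p ∨ b) ∧ (¬p ∨ a)) = {m0, m1, m4, m5, m6, m8}
EF ((p ∨ b) ∧ (¬p ∨ a)): least fixpoint, start Z0 = {m0, m1, m4, m5, m6, m8}, add states with some successor in Z. Z1 = {m0, m1, m2, m3, m4, m5, m6, m8}; fixed.
Sat(EF ((p ∨ b) ∧ (¬p ∨ a))) = {m0, m1, m2, m3, m4, m5, m6, m8}
m5 ∈ Sat(EF ((p ∨ b) ∧ (¬p ∨ a))) = {m0, m1, m2, m3, m4, m5, m6, m8}, so the formula holds at m5.

Yes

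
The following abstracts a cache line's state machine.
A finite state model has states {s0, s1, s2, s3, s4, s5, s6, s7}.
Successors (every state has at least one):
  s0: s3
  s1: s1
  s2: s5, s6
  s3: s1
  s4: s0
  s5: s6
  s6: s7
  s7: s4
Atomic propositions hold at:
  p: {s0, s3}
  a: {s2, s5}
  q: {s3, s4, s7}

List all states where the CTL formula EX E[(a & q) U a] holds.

{s2}

Sat(a & q) = ∅
E[(a & q) U a]: least fixpoint, start Z0 = Sat(a) = {s2, s5}, add states in Sat(a & q) with some successor in Z. Already a fixed point.
Sat(E[(a & q) U a]) = {s2, s5}
Sat(EX E[(a & q) U a]) = {s : some successor in {s2, s5}} = {s2}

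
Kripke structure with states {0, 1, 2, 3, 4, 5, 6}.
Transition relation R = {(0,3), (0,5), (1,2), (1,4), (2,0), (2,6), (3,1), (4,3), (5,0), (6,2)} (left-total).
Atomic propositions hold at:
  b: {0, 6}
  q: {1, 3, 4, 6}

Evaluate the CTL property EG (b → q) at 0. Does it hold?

Sat(b → q) = {1, 2, 3, 4, 5, 6}
EG (b → q): greatest fixpoint, start Z0 = {1, 2, 3, 4, 5, 6}, keep only states in Sat with some successor in Z. Z1 = {1, 2, 3, 4, 6}; fixed.
Sat(EG (b → q)) = {1, 2, 3, 4, 6}
0 ∉ Sat(EG (b → q)) = {1, 2, 3, 4, 6}, so the formula does not hold at 0.

No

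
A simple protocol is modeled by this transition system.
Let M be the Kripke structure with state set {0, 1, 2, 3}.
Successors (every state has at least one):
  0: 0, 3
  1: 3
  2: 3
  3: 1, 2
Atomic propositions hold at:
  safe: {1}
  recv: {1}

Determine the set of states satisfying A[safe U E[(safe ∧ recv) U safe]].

{1}

Sat(safe ∧ recv) = {1}
E[(safe ∧ recv) U safe]: least fixpoint, start Z0 = Sat(safe) = {1}, add states in Sat(safe ∧ recv) with some successor in Z. Already a fixed point.
Sat(E[(safe ∧ recv) U safe]) = {1}
A[safe U E[(safe ∧ recv) U safe]]: least fixpoint, start Z0 = Sat(E[(safe ∧ recv) U safe]) = {1}, add states in Sat(safe) with every successor in Z. Already a fixed point.
Sat(A[safe U E[(safe ∧ recv) U safe]]) = {1}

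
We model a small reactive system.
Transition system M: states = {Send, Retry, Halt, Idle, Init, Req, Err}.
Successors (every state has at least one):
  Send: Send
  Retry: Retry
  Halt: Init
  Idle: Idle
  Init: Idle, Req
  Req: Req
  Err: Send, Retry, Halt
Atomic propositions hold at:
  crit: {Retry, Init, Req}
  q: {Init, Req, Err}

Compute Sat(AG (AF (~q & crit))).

{Retry}

Sat(~q) = {Send, Retry, Halt, Idle}
Sat(~q & crit) = {Retry}
AF (~q & crit): least fixpoint, start Z0 = {Retry}, add states with every successor in Z. Already a fixed point.
Sat(AF (~q & crit)) = {Retry}
AG (AF (~q & crit)): greatest fixpoint, start Z0 = {Retry}, keep only states in Sat with every successor in Z. Already a fixed point.
Sat(AG (AF (~q & crit))) = {Retry}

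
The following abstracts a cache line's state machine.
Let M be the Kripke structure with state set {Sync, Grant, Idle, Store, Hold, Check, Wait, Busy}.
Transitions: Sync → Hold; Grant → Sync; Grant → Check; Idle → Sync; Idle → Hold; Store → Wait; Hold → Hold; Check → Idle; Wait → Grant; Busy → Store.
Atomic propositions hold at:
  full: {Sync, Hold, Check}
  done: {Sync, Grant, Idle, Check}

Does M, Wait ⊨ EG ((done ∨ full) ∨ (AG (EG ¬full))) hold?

Sat(done ∨ full) = {Sync, Grant, Idle, Hold, Check}
Sat(¬full) = {Grant, Idle, Store, Wait, Busy}
EG ¬full: greatest fixpoint, start Z0 = {Grant, Idle, Store, Wait, Busy}, keep only states in Sat with some successor in Z. Z1 = {Store, Wait, Busy}; Z2 = {Store, Busy}; Z3 = {Busy}; Z4 = ∅; fixed.
Sat(EG ¬full) = ∅
AG (EG ¬full): greatest fixpoint, start Z0 = ∅, keep only states in Sat with every successor in Z. Already a fixed point.
Sat(AG (EG ¬full)) = ∅
Sat((done ∨ full) ∨ (AG (EG ¬full))) = {Sync, Grant, Idle, Hold, Check}
EG ((done ∨ full) ∨ (AG (EG ¬full))): greatest fixpoint, start Z0 = {Sync, Grant, Idle, Hold, Check}, keep only states in Sat with some successor in Z. Already a fixed point.
Sat(EG ((done ∨ full) ∨ (AG (EG ¬full)))) = {Sync, Grant, Idle, Hold, Check}
Wait ∉ Sat(EG ((done ∨ full) ∨ (AG (EG ¬full)))) = {Sync, Grant, Idle, Hold, Check}, so the formula does not hold at Wait.

No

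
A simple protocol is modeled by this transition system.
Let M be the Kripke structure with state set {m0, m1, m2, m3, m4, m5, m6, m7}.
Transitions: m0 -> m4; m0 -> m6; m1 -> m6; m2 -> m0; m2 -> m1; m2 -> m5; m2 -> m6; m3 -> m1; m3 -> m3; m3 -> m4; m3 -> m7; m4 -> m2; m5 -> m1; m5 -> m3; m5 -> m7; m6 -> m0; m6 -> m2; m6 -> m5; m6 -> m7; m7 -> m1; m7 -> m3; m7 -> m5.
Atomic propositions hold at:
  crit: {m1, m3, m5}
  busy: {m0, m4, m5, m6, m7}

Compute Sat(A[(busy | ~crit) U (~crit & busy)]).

Sat(~crit) = {m0, m2, m4, m6, m7}
Sat(busy | ~crit) = {m0, m2, m4, m5, m6, m7}
Sat(~crit & busy) = {m0, m4, m6, m7}
A[(busy | ~crit) U (~crit & busy)]: least fixpoint, start Z0 = Sat((~crit & busy)) = {m0, m4, m6, m7}, add states in Sat(busy | ~crit) with every successor in Z. Already a fixed point.
Sat(A[(busy | ~crit) U (~crit & busy)]) = {m0, m4, m6, m7}

{m0, m4, m6, m7}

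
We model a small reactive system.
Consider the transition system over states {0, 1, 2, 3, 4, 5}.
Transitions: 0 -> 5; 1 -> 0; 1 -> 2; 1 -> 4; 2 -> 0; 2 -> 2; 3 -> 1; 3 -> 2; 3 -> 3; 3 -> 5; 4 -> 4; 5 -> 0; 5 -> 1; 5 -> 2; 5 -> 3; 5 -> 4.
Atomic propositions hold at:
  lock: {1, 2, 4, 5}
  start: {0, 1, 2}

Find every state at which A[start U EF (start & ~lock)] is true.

Sat(~lock) = {0, 3}
Sat(start & ~lock) = {0}
EF (start & ~lock): least fixpoint, start Z0 = {0}, add states with some successor in Z. Z1 = {0, 1, 2, 5}; Z2 = {0, 1, 2, 3, 5}; fixed.
Sat(EF (start & ~lock)) = {0, 1, 2, 3, 5}
A[start U EF (start & ~lock)]: least fixpoint, start Z0 = Sat(EF (start & ~lock)) = {0, 1, 2, 3, 5}, add states in Sat(start) with every successor in Z. Already a fixed point.
Sat(A[start U EF (start & ~lock)]) = {0, 1, 2, 3, 5}

{0, 1, 2, 3, 5}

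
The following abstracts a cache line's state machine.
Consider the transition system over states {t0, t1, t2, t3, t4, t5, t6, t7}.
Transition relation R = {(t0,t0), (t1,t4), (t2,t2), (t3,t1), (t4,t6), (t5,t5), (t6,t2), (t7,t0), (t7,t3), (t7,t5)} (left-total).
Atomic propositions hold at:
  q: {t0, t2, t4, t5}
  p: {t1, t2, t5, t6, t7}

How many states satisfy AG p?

3

AG p: greatest fixpoint, start Z0 = {t1, t2, t5, t6, t7}, keep only states in Sat with every successor in Z. Z1 = {t2, t5, t6}; fixed.
Sat(AG p) = {t2, t5, t6}
|Sat(AG p)| = |{t2, t5, t6}| = 3.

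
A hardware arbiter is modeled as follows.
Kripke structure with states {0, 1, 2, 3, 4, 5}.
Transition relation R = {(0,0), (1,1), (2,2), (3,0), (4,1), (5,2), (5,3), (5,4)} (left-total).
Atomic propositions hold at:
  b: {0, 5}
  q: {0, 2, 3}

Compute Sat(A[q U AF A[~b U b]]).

Sat(~b) = {1, 2, 3, 4}
A[~b U b]: least fixpoint, start Z0 = Sat(b) = {0, 5}, add states in Sat(~b) with every successor in Z. Z1 = {0, 3, 5}; fixed.
Sat(A[~b U b]) = {0, 3, 5}
AF A[~b U b]: least fixpoint, start Z0 = {0, 3, 5}, add states with every successor in Z. Already a fixed point.
Sat(AF A[~b U b]) = {0, 3, 5}
A[q U AF A[~b U b]]: least fixpoint, start Z0 = Sat(AF A[~b U b]) = {0, 3, 5}, add states in Sat(q) with every successor in Z. Already a fixed point.
Sat(A[q U AF A[~b U b]]) = {0, 3, 5}

{0, 3, 5}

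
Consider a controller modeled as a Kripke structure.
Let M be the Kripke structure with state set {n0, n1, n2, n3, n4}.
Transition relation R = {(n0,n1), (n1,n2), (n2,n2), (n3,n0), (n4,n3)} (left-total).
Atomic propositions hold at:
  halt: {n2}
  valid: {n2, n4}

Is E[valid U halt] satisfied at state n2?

Yes

E[valid U halt]: least fixpoint, start Z0 = Sat(halt) = {n2}, add states in Sat(valid) with some successor in Z. Already a fixed point.
Sat(E[valid U halt]) = {n2}
n2 ∈ Sat(E[valid U halt]) = {n2}, so the formula holds at n2.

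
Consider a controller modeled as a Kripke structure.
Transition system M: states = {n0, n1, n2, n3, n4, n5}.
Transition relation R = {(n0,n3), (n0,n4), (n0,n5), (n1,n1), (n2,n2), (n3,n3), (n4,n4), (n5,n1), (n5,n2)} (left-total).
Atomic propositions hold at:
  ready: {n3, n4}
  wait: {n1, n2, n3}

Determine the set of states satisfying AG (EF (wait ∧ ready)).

Sat(wait ∧ ready) = {n3}
EF (wait ∧ ready): least fixpoint, start Z0 = {n3}, add states with some successor in Z. Z1 = {n0, n3}; fixed.
Sat(EF (wait ∧ ready)) = {n0, n3}
AG (EF (wait ∧ ready)): greatest fixpoint, start Z0 = {n0, n3}, keep only states in Sat with every successor in Z. Z1 = {n3}; fixed.
Sat(AG (EF (wait ∧ ready))) = {n3}

{n3}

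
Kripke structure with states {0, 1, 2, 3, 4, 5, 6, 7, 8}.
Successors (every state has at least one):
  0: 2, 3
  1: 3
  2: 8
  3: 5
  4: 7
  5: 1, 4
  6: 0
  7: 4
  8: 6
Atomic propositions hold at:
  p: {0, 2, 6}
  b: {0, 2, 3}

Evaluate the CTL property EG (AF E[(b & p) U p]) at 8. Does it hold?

Sat(b & p) = {0, 2}
E[(b & p) U p]: least fixpoint, start Z0 = Sat(p) = {0, 2, 6}, add states in Sat(b & p) with some successor in Z. Already a fixed point.
Sat(E[(b & p) U p]) = {0, 2, 6}
AF E[(b & p) U p]: least fixpoint, start Z0 = {0, 2, 6}, add states with every successor in Z. Z1 = {0, 2, 6, 8}; fixed.
Sat(AF E[(b & p) U p]) = {0, 2, 6, 8}
EG (AF E[(b & p) U p]): greatest fixpoint, start Z0 = {0, 2, 6, 8}, keep only states in Sat with some successor in Z. Already a fixed point.
Sat(EG (AF E[(b & p) U p])) = {0, 2, 6, 8}
8 ∈ Sat(EG (AF E[(b & p) U p])) = {0, 2, 6, 8}, so the formula holds at 8.

Yes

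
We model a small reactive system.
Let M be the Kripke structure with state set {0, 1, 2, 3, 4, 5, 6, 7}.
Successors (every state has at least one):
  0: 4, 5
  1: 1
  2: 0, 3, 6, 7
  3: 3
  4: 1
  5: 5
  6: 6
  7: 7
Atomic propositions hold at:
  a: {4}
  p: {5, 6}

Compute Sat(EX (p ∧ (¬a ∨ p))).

{0, 2, 5, 6}

Sat(¬a) = {0, 1, 2, 3, 5, 6, 7}
Sat(¬a ∨ p) = {0, 1, 2, 3, 5, 6, 7}
Sat(p ∧ (¬a ∨ p)) = {5, 6}
Sat(EX (p ∧ (¬a ∨ p))) = {s : some successor in {5, 6}} = {0, 2, 5, 6}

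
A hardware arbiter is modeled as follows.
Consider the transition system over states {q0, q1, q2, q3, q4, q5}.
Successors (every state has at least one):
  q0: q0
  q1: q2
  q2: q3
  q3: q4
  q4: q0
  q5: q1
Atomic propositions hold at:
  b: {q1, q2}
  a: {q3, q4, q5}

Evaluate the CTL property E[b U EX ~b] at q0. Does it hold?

Sat(~b) = {q0, q3, q4, q5}
Sat(EX ~b) = {s : some successor in {q0, q3, q4, q5}} = {q0, q2, q3, q4}
E[b U EX ~b]: least fixpoint, start Z0 = Sat(EX ~b) = {q0, q2, q3, q4}, add states in Sat(b) with some successor in Z. Z1 = {q0, q1, q2, q3, q4}; fixed.
Sat(E[b U EX ~b]) = {q0, q1, q2, q3, q4}
q0 ∈ Sat(E[b U EX ~b]) = {q0, q1, q2, q3, q4}, so the formula holds at q0.

Yes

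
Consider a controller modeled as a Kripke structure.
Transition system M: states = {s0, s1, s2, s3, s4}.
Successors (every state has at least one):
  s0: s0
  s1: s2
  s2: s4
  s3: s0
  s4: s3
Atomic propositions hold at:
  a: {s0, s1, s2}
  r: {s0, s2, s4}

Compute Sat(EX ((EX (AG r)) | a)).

AG r: greatest fixpoint, start Z0 = {s0, s2, s4}, keep only states in Sat with every successor in Z. Z1 = {s0, s2}; Z2 = {s0}; fixed.
Sat(AG r) = {s0}
Sat(EX (AG r)) = {s : some successor in {s0}} = {s0, s3}
Sat((EX (AG r)) | a) = {s0, s1, s2, s3}
Sat(EX ((EX (AG r)) | a)) = {s : some successor in {s0, s1, s2, s3}} = {s0, s1, s3, s4}

{s0, s1, s3, s4}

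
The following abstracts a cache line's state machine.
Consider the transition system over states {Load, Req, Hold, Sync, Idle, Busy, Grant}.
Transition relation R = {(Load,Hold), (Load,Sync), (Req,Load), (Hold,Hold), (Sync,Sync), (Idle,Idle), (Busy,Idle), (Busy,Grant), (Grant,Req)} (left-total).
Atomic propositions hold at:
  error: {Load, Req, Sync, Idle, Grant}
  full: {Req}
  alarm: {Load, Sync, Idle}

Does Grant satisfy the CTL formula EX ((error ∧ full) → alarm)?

Sat(error ∧ full) = {Req}
Sat((error ∧ full) → alarm) = {Load, Hold, Sync, Idle, Busy, Grant}
Sat(EX ((error ∧ full) → alarm)) = {s : some successor in {Load, Hold, Sync, Idle, Busy, Grant}} = {Load, Req, Hold, Sync, Idle, Busy}
Grant ∉ Sat(EX ((error ∧ full) → alarm)) = {Load, Req, Hold, Sync, Idle, Busy}, so the formula does not hold at Grant.

No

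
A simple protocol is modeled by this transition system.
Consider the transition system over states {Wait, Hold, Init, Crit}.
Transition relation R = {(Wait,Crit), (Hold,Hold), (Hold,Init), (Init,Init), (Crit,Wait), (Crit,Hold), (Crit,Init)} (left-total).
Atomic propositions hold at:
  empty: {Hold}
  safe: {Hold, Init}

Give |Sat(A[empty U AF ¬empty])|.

Sat(¬empty) = {Wait, Init, Crit}
AF ¬empty: least fixpoint, start Z0 = {Wait, Init, Crit}, add states with every successor in Z. Already a fixed point.
Sat(AF ¬empty) = {Wait, Init, Crit}
A[empty U AF ¬empty]: least fixpoint, start Z0 = Sat(AF ¬empty) = {Wait, Init, Crit}, add states in Sat(empty) with every successor in Z. Already a fixed point.
Sat(A[empty U AF ¬empty]) = {Wait, Init, Crit}
|Sat(A[empty U AF ¬empty])| = |{Wait, Init, Crit}| = 3.

3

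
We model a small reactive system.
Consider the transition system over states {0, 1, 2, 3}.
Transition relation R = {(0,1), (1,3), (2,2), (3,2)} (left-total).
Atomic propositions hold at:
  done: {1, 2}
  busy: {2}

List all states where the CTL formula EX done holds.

Sat(EX done) = {s : some successor in {1, 2}} = {0, 2, 3}

{0, 2, 3}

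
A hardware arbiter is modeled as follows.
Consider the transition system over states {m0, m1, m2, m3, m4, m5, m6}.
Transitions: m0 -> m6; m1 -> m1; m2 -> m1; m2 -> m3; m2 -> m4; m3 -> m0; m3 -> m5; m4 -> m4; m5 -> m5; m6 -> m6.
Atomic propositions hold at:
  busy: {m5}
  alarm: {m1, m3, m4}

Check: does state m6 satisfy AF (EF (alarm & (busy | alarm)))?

No

Sat(busy | alarm) = {m1, m3, m4, m5}
Sat(alarm & (busy | alarm)) = {m1, m3, m4}
EF (alarm & (busy | alarm)): least fixpoint, start Z0 = {m1, m3, m4}, add states with some successor in Z. Z1 = {m1, m2, m3, m4}; fixed.
Sat(EF (alarm & (busy | alarm))) = {m1, m2, m3, m4}
AF (EF (alarm & (busy | alarm))): least fixpoint, start Z0 = {m1, m2, m3, m4}, add states with every successor in Z. Already a fixed point.
Sat(AF (EF (alarm & (busy | alarm)))) = {m1, m2, m3, m4}
m6 ∉ Sat(AF (EF (alarm & (busy | alarm)))) = {m1, m2, m3, m4}, so the formula does not hold at m6.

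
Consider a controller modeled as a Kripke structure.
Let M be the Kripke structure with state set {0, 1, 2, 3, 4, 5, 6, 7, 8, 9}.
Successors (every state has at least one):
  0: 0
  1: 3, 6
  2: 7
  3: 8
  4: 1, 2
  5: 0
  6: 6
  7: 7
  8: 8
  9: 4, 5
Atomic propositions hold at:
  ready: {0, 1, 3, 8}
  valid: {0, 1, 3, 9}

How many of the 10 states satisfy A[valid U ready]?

4

A[valid U ready]: least fixpoint, start Z0 = Sat(ready) = {0, 1, 3, 8}, add states in Sat(valid) with every successor in Z. Already a fixed point.
Sat(A[valid U ready]) = {0, 1, 3, 8}
|Sat(A[valid U ready])| = |{0, 1, 3, 8}| = 4.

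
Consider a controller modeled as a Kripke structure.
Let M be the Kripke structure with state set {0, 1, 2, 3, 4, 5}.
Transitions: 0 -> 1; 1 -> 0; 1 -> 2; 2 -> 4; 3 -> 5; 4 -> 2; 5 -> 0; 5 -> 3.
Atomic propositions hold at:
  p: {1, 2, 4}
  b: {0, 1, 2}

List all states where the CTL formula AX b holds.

{0, 1, 4}

Sat(AX b) = {s : every successor in {0, 1, 2}} = {0, 1, 4}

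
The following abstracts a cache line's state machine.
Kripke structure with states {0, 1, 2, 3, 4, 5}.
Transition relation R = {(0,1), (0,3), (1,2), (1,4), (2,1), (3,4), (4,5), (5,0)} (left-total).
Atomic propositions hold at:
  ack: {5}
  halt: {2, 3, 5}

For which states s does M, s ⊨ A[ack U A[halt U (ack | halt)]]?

{2, 3, 5}

Sat(ack | halt) = {2, 3, 5}
A[halt U (ack | halt)]: least fixpoint, start Z0 = Sat((ack | halt)) = {2, 3, 5}, add states in Sat(halt) with every successor in Z. Already a fixed point.
Sat(A[halt U (ack | halt)]) = {2, 3, 5}
A[ack U A[halt U (ack | halt)]]: least fixpoint, start Z0 = Sat(A[halt U (ack | halt)]) = {2, 3, 5}, add states in Sat(ack) with every successor in Z. Already a fixed point.
Sat(A[ack U A[halt U (ack | halt)]]) = {2, 3, 5}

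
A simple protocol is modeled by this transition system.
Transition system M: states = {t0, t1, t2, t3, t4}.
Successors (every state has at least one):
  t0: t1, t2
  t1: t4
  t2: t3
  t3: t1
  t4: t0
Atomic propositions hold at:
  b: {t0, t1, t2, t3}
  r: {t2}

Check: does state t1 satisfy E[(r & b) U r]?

No

Sat(r & b) = {t2}
E[(r & b) U r]: least fixpoint, start Z0 = Sat(r) = {t2}, add states in Sat(r & b) with some successor in Z. Already a fixed point.
Sat(E[(r & b) U r]) = {t2}
t1 ∉ Sat(E[(r & b) U r]) = {t2}, so the formula does not hold at t1.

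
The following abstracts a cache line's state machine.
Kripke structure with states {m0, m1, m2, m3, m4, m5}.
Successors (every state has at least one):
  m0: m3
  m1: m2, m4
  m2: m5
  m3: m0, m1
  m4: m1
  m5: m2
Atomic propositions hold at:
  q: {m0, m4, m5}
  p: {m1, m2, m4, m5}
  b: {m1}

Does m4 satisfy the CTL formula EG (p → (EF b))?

Yes

EF b: least fixpoint, start Z0 = {m1}, add states with some successor in Z. Z1 = {m1, m3, m4}; Z2 = {m0, m1, m3, m4}; fixed.
Sat(EF b) = {m0, m1, m3, m4}
Sat(p → (EF b)) = {m0, m1, m3, m4}
EG (p → (EF b)): greatest fixpoint, start Z0 = {m0, m1, m3, m4}, keep only states in Sat with some successor in Z. Already a fixed point.
Sat(EG (p → (EF b))) = {m0, m1, m3, m4}
m4 ∈ Sat(EG (p → (EF b))) = {m0, m1, m3, m4}, so the formula holds at m4.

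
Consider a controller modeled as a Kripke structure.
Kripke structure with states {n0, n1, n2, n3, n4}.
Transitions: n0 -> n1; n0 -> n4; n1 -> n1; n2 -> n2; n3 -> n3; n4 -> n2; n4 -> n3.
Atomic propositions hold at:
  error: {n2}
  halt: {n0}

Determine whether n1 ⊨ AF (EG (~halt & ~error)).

Yes

Sat(~halt) = {n1, n2, n3, n4}
Sat(~error) = {n0, n1, n3, n4}
Sat(~halt & ~error) = {n1, n3, n4}
EG (~halt & ~error): greatest fixpoint, start Z0 = {n1, n3, n4}, keep only states in Sat with some successor in Z. Already a fixed point.
Sat(EG (~halt & ~error)) = {n1, n3, n4}
AF (EG (~halt & ~error)): least fixpoint, start Z0 = {n1, n3, n4}, add states with every successor in Z. Z1 = {n0, n1, n3, n4}; fixed.
Sat(AF (EG (~halt & ~error))) = {n0, n1, n3, n4}
n1 ∈ Sat(AF (EG (~halt & ~error))) = {n0, n1, n3, n4}, so the formula holds at n1.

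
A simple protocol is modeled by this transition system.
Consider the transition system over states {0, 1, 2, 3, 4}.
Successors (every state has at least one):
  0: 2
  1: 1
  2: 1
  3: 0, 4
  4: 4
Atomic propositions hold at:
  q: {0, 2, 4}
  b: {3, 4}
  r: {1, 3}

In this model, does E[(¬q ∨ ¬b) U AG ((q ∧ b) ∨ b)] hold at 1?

No

Sat(¬q) = {1, 3}
Sat(¬b) = {0, 1, 2}
Sat(¬q ∨ ¬b) = {0, 1, 2, 3}
Sat(q ∧ b) = {4}
Sat((q ∧ b) ∨ b) = {3, 4}
AG ((q ∧ b) ∨ b): greatest fixpoint, start Z0 = {3, 4}, keep only states in Sat with every successor in Z. Z1 = {4}; fixed.
Sat(AG ((q ∧ b) ∨ b)) = {4}
E[(¬q ∨ ¬b) U AG ((q ∧ b) ∨ b)]: least fixpoint, start Z0 = Sat(AG ((q ∧ b) ∨ b)) = {4}, add states in Sat(¬q ∨ ¬b) with some successor in Z. Z1 = {3, 4}; fixed.
Sat(E[(¬q ∨ ¬b) U AG ((q ∧ b) ∨ b)]) = {3, 4}
1 ∉ Sat(E[(¬q ∨ ¬b) U AG ((q ∧ b) ∨ b)]) = {3, 4}, so the formula does not hold at 1.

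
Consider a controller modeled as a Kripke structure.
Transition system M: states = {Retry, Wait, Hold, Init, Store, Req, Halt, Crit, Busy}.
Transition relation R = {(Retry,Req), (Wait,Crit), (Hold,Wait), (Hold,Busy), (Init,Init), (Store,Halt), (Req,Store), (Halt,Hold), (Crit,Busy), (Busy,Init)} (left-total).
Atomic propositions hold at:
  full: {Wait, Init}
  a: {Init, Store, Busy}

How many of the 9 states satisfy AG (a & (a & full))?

Sat(a & full) = {Init}
Sat(a & (a & full)) = {Init}
AG (a & (a & full)): greatest fixpoint, start Z0 = {Init}, keep only states in Sat with every successor in Z. Already a fixed point.
Sat(AG (a & (a & full))) = {Init}
|Sat(AG (a & (a & full)))| = |{Init}| = 1.

1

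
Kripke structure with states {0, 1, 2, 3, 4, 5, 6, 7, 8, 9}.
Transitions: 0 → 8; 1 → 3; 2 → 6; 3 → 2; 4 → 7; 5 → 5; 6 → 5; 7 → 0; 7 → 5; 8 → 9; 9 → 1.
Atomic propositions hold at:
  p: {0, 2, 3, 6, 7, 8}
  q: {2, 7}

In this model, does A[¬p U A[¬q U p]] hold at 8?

Sat(¬p) = {1, 4, 5, 9}
Sat(¬q) = {0, 1, 3, 4, 5, 6, 8, 9}
A[¬q U p]: least fixpoint, start Z0 = Sat(p) = {0, 2, 3, 6, 7, 8}, add states in Sat(¬q) with every successor in Z. Z1 = {0, 1, 2, 3, 4, 6, 7, 8}; Z2 = {0, 1, 2, 3, 4, 6, 7, 8, 9}; fixed.
Sat(A[¬q U p]) = {0, 1, 2, 3, 4, 6, 7, 8, 9}
A[¬p U A[¬q U p]]: least fixpoint, start Z0 = Sat(A[¬q U p]) = {0, 1, 2, 3, 4, 6, 7, 8, 9}, add states in Sat(¬p) with every successor in Z. Already a fixed point.
Sat(A[¬p U A[¬q U p]]) = {0, 1, 2, 3, 4, 6, 7, 8, 9}
8 ∈ Sat(A[¬p U A[¬q U p]]) = {0, 1, 2, 3, 4, 6, 7, 8, 9}, so the formula holds at 8.

Yes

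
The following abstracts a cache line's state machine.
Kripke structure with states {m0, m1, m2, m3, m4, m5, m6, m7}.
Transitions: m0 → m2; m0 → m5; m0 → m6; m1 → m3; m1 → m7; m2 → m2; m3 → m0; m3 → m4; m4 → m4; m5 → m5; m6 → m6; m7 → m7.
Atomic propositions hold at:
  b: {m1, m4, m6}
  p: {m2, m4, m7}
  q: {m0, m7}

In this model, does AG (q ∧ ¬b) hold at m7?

Sat(¬b) = {m0, m2, m3, m5, m7}
Sat(q ∧ ¬b) = {m0, m7}
AG (q ∧ ¬b): greatest fixpoint, start Z0 = {m0, m7}, keep only states in Sat with every successor in Z. Z1 = {m7}; fixed.
Sat(AG (q ∧ ¬b)) = {m7}
m7 ∈ Sat(AG (q ∧ ¬b)) = {m7}, so the formula holds at m7.

Yes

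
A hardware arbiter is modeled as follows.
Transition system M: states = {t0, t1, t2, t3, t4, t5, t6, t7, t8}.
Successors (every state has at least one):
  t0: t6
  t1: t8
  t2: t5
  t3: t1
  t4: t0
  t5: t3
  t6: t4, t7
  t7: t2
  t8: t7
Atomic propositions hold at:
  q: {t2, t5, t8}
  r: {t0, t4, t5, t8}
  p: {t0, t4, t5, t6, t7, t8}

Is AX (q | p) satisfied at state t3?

Sat(q | p) = {t0, t2, t4, t5, t6, t7, t8}
Sat(AX (q | p)) = {s : every successor in {t0, t2, t4, t5, t6, t7, t8}} = {t0, t1, t2, t4, t6, t7, t8}
t3 ∉ Sat(AX (q | p)) = {t0, t1, t2, t4, t6, t7, t8}, so the formula does not hold at t3.

No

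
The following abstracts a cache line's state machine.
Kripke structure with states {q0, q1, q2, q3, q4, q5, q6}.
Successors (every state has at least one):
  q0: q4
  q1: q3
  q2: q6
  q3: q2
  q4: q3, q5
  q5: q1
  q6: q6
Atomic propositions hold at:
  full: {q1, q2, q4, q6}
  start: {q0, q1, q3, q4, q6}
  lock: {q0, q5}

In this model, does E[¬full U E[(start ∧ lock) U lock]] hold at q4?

Sat(¬full) = {q0, q3, q5}
Sat(start ∧ lock) = {q0}
E[(start ∧ lock) U lock]: least fixpoint, start Z0 = Sat(lock) = {q0, q5}, add states in Sat(start ∧ lock) with some successor in Z. Already a fixed point.
Sat(E[(start ∧ lock) U lock]) = {q0, q5}
E[¬full U E[(start ∧ lock) U lock]]: least fixpoint, start Z0 = Sat(E[(start ∧ lock) U lock]) = {q0, q5}, add states in Sat(¬full) with some successor in Z. Already a fixed point.
Sat(E[¬full U E[(start ∧ lock) U lock]]) = {q0, q5}
q4 ∉ Sat(E[¬full U E[(start ∧ lock) U lock]]) = {q0, q5}, so the formula does not hold at q4.

No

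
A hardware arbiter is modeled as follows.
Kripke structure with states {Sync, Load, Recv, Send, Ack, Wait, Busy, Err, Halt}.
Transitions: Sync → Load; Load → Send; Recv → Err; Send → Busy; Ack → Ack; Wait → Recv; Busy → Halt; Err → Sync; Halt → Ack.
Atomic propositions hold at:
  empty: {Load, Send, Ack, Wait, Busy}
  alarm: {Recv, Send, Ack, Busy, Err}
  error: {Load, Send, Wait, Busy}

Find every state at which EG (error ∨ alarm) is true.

{Ack}

Sat(error ∨ alarm) = {Load, Recv, Send, Ack, Wait, Busy, Err}
EG (error ∨ alarm): greatest fixpoint, start Z0 = {Load, Recv, Send, Ack, Wait, Busy, Err}, keep only states in Sat with some successor in Z. Z1 = {Load, Recv, Send, Ack, Wait}; Z2 = {Load, Ack, Wait}; Z3 = {Ack}; fixed.
Sat(EG (error ∨ alarm)) = {Ack}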